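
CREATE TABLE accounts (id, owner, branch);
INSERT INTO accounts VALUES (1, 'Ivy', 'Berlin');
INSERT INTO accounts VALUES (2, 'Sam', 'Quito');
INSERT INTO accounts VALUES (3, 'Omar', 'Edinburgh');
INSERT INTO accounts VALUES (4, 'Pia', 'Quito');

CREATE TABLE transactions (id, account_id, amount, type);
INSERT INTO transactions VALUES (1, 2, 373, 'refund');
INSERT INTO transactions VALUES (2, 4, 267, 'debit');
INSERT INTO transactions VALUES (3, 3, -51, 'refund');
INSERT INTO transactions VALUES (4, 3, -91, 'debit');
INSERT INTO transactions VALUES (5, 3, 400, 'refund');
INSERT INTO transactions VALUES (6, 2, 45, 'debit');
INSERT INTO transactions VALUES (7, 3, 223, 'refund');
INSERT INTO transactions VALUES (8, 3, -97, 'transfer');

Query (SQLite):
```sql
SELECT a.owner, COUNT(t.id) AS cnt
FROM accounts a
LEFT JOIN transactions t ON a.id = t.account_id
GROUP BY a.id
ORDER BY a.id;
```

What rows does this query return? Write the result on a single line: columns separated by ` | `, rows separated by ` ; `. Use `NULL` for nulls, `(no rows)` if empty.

LEFT JOIN keeps every accounts row; unmatched ones get NULL for transactions columns.
Group by accounts.id and compute COUNT(t.id). COUNT(col) of an all-NULL group is 0.
  1: ids {—} → COUNT(t.id)=0
  2: ids {1, 6} → COUNT(t.id)=2
  3: ids {3, 4, 5, 7, 8} → COUNT(t.id)=5
  4: ids {2} → COUNT(t.id)=1

Ivy | 0 ; Sam | 2 ; Omar | 5 ; Pia | 1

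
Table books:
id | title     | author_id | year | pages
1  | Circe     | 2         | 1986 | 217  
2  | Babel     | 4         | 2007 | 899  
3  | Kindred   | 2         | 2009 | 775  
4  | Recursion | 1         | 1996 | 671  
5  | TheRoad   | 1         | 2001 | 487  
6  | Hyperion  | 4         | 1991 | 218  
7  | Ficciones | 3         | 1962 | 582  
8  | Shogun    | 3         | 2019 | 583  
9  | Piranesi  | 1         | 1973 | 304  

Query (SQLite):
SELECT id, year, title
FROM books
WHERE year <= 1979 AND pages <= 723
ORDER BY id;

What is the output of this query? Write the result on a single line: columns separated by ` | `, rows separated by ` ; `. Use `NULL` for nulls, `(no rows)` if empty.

7 | 1962 | Ficciones ; 9 | 1973 | Piranesi

year <= 1979: ids {7, 9}
pages <= 723: ids {1, 4, 5, 6, 7, 8, 9}
Combine with AND.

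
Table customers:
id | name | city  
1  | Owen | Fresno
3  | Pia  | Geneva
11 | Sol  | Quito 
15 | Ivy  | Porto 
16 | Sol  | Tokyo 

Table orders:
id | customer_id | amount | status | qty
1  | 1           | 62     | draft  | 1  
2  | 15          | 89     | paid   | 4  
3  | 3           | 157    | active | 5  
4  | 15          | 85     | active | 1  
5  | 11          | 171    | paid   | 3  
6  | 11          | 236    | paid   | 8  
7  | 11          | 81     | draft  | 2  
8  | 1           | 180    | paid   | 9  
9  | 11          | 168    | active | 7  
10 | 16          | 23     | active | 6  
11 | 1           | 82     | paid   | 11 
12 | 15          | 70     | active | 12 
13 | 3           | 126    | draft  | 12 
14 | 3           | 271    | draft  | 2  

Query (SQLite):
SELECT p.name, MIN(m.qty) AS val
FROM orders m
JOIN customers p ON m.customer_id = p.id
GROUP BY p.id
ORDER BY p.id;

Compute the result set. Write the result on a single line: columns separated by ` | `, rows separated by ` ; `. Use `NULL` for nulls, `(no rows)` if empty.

Owen | 1 ; Pia | 2 ; Sol | 2 ; Ivy | 1 ; Sol | 6

Join each orders row to its customers via customer_id.
Group joined rows by customers.id; compute MIN(m.qty) per group.
  1: ids {1, 8, 11} → MIN(m.qty)=1
  3: ids {3, 13, 14} → MIN(m.qty)=2
  11: ids {5, 6, 7, 9} → MIN(m.qty)=2
  15: ids {2, 4, 12} → MIN(m.qty)=1
  16: ids {10} → MIN(m.qty)=6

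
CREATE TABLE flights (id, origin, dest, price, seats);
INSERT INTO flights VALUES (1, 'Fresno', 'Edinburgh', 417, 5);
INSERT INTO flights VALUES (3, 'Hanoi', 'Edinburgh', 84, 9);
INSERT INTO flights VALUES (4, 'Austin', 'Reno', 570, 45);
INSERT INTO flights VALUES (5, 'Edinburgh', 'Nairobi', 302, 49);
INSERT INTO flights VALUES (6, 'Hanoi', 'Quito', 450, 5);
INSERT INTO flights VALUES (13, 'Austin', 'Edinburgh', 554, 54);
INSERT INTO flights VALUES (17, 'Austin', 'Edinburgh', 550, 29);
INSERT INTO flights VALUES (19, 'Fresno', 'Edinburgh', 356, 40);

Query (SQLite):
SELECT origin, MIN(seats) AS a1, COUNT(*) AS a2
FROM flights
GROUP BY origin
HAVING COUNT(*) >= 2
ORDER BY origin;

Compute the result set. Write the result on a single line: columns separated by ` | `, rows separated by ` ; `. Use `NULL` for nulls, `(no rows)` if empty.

Austin | 29 | 3 ; Fresno | 5 | 2 ; Hanoi | 5 | 2

Group flights by origin.
Per group compute: MIN(seats), COUNT(*).
HAVING: drop groups with fewer than 2 rows.
  Austin: ids {4, 13, 17} → MIN(seats)=29, COUNT(*)=3
  Edinburgh: ids {5} → MIN(seats)=49, COUNT(*)=1
  Fresno: ids {1, 19} → MIN(seats)=5, COUNT(*)=2
  Hanoi: ids {3, 6} → MIN(seats)=5, COUNT(*)=2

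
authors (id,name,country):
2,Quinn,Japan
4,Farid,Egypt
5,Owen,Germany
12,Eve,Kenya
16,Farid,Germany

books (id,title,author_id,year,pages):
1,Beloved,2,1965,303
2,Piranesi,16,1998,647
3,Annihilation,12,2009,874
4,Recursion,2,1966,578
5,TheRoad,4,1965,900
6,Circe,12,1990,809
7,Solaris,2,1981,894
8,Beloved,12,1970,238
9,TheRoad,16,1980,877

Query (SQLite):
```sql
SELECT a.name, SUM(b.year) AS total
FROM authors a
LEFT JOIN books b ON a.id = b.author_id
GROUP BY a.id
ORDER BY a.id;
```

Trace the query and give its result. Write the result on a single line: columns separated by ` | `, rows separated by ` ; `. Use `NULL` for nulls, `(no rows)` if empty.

Quinn | 5912 ; Farid | 1965 ; Owen | NULL ; Eve | 5969 ; Farid | 3978

LEFT JOIN keeps every authors row; unmatched ones get NULL for books columns.
Group by authors.id and compute SUM(b.year). SUM over an all-NULL group is NULL.
  2: ids {1, 4, 7} → SUM(b.year)=5912
  4: ids {5} → SUM(b.year)=1965
  5: ids {—} → SUM(b.year)=NULL
  12: ids {3, 6, 8} → SUM(b.year)=5969
  16: ids {2, 9} → SUM(b.year)=3978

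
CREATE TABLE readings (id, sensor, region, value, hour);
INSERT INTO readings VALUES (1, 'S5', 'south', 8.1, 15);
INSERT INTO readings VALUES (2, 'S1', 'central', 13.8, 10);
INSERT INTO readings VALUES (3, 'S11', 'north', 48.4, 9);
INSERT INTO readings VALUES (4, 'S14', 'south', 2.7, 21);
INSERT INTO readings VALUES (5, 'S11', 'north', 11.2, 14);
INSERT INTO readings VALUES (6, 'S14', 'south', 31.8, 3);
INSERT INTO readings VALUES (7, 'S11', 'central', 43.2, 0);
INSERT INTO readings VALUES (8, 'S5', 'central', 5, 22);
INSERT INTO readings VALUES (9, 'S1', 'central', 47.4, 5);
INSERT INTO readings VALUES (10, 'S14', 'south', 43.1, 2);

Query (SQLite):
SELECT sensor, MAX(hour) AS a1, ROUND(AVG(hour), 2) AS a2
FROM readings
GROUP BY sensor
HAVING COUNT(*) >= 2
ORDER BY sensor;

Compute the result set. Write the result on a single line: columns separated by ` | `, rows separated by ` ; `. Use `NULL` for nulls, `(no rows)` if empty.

Group readings by sensor.
Per group compute: MAX(hour), ROUND(AVG(hour), 2).
HAVING: drop groups with fewer than 2 rows.
  S1: ids {2, 9} → MAX(hour)=10, ROUND(AVG(hour), 2)=7.5
  S11: ids {3, 5, 7} → MAX(hour)=14, ROUND(AVG(hour), 2)=7.67
  S14: ids {4, 6, 10} → MAX(hour)=21, ROUND(AVG(hour), 2)=8.67
  S5: ids {1, 8} → MAX(hour)=22, ROUND(AVG(hour), 2)=18.5

S1 | 10 | 7.5 ; S11 | 14 | 7.67 ; S14 | 21 | 8.67 ; S5 | 22 | 18.5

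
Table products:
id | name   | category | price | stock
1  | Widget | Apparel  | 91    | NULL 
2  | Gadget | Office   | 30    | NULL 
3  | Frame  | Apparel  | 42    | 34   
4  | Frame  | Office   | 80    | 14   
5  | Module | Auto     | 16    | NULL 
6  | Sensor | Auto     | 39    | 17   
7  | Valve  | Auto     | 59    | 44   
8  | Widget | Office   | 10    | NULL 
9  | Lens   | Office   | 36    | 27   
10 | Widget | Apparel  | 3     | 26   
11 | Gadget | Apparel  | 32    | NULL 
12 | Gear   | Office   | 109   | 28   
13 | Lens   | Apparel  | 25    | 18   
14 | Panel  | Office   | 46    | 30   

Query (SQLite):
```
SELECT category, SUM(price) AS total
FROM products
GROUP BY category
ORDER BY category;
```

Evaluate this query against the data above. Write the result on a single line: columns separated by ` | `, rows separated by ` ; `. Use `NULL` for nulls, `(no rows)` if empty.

Partition products by category; compute SUM(price) within each group.
  Apparel: ids {1, 3, 10, 11, 13} → SUM(price)=193
  Auto: ids {5, 6, 7} → SUM(price)=114
  Office: ids {2, 4, 8, 9, 12, 14} → SUM(price)=311

Apparel | 193 ; Auto | 114 ; Office | 311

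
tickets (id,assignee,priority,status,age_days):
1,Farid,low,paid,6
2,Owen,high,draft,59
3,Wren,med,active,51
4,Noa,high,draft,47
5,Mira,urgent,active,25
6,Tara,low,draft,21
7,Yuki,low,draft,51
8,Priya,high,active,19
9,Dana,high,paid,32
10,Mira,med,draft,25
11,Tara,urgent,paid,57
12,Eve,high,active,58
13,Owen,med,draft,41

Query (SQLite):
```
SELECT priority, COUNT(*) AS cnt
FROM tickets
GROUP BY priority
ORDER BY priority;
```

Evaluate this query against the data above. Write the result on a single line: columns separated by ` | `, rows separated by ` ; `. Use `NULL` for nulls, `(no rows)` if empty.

high | 5 ; low | 3 ; med | 3 ; urgent | 2

Partition tickets by priority; compute COUNT(*) within each group.
  high: ids {2, 4, 8, 9, 12} → COUNT(*)=5
  low: ids {1, 6, 7} → COUNT(*)=3
  med: ids {3, 10, 13} → COUNT(*)=3
  urgent: ids {5, 11} → COUNT(*)=2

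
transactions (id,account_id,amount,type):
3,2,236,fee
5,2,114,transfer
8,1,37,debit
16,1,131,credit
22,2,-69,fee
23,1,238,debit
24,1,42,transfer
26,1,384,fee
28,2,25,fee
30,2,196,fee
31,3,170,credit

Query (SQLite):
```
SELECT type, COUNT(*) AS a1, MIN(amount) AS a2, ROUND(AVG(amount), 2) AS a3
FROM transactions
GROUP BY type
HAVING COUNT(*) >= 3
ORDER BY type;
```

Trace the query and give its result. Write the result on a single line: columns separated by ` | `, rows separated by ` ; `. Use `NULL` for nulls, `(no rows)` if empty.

Group transactions by type.
Per group compute: COUNT(*), MIN(amount), ROUND(AVG(amount), 2).
HAVING: drop groups with fewer than 3 rows.
  credit: ids {16, 31} → COUNT(*)=2, MIN(amount)=131, ROUND(AVG(amount), 2)=150.5
  debit: ids {8, 23} → COUNT(*)=2, MIN(amount)=37, ROUND(AVG(amount), 2)=137.5
  fee: ids {3, 22, 26, 28, 30} → COUNT(*)=5, MIN(amount)=-69, ROUND(AVG(amount), 2)=154.4
  transfer: ids {5, 24} → COUNT(*)=2, MIN(amount)=42, ROUND(AVG(amount), 2)=78

fee | 5 | -69 | 154.4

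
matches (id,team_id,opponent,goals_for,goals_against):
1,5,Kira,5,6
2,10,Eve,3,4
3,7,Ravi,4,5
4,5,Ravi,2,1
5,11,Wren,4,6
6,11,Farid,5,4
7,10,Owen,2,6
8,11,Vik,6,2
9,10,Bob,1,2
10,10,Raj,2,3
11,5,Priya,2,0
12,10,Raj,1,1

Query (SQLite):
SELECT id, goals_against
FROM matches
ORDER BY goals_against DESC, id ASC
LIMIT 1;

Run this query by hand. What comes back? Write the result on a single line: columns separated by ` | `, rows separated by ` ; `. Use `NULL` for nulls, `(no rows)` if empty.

1 | 6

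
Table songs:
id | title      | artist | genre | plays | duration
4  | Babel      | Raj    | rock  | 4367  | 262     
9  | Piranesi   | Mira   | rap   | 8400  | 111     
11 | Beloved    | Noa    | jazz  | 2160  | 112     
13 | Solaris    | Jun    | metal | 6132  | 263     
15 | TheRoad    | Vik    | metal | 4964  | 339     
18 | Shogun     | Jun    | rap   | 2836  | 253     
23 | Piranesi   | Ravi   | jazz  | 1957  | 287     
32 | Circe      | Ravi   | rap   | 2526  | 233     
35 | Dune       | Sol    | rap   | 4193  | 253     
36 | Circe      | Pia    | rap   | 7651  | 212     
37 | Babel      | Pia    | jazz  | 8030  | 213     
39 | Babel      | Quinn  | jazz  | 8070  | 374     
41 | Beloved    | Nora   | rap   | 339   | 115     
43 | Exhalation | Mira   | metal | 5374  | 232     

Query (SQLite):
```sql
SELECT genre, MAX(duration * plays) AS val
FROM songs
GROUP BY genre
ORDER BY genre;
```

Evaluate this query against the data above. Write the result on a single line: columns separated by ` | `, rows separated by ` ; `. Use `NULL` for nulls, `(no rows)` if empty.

jazz | 3018180 ; metal | 1682796 ; rap | 1622012 ; rock | 1144154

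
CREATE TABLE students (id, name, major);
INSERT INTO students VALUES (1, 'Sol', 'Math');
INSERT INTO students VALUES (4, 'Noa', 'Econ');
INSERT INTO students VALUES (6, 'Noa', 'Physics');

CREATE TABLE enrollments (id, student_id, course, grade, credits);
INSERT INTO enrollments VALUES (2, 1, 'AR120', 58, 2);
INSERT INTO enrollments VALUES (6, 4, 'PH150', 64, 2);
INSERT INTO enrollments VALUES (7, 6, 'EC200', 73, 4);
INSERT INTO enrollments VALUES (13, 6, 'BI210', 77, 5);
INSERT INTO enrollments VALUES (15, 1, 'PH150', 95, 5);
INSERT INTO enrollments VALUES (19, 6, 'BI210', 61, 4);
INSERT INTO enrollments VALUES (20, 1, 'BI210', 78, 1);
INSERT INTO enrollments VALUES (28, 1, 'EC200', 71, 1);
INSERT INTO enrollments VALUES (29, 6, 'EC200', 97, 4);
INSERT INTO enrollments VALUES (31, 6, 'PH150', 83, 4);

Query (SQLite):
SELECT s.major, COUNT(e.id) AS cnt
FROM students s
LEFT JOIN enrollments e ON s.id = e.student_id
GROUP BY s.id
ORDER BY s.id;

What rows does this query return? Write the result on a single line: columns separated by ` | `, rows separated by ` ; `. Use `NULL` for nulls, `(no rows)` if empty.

LEFT JOIN keeps every students row; unmatched ones get NULL for enrollments columns.
Group by students.id and compute COUNT(e.id). COUNT(col) of an all-NULL group is 0.
  1: ids {2, 15, 20, 28} → COUNT(e.id)=4
  4: ids {6} → COUNT(e.id)=1
  6: ids {7, 13, 19, 29, 31} → COUNT(e.id)=5

Math | 4 ; Econ | 1 ; Physics | 5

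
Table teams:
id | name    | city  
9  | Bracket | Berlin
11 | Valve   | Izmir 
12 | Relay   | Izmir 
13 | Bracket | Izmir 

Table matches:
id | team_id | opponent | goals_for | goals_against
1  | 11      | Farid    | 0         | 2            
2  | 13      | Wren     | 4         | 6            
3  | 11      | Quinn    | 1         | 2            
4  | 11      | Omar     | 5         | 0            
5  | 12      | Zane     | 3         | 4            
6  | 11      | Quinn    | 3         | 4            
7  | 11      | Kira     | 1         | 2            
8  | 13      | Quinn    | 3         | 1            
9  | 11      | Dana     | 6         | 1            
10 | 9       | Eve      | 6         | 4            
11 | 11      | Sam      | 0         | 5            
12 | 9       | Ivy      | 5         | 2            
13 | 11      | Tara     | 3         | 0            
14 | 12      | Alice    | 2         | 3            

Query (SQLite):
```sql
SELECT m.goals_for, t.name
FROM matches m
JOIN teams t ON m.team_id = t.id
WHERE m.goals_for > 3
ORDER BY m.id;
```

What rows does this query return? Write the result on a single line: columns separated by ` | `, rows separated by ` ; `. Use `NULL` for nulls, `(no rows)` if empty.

4 | Bracket ; 5 | Valve ; 6 | Valve ; 6 | Bracket ; 5 | Bracket

Each matches row matches the teams row where team_id = teams.id.
Then keep rows with m.goals_for > 3.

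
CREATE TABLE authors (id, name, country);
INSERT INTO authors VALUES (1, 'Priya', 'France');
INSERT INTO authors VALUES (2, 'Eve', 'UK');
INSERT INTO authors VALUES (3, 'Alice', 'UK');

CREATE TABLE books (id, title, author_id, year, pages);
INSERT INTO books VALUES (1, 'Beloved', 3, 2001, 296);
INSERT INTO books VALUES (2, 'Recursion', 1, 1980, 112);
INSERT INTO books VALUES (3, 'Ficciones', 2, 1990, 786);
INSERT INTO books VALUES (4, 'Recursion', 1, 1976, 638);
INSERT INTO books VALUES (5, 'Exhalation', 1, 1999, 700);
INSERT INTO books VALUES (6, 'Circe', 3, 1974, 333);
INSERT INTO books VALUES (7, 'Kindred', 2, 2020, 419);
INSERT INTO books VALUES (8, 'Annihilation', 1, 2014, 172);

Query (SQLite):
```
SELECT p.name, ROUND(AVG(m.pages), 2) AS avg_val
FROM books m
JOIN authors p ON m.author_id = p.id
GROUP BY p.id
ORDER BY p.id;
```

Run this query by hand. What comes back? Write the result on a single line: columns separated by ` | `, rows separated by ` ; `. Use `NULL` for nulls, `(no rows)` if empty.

Join each books row to its authors via author_id.
Group joined rows by authors.id; compute ROUND(AVG(m.pages), 2) per group.
  1: ids {2, 4, 5, 8} → ROUND(AVG(m.pages), 2)=405.5
  2: ids {3, 7} → ROUND(AVG(m.pages), 2)=602.5
  3: ids {1, 6} → ROUND(AVG(m.pages), 2)=314.5

Priya | 405.5 ; Eve | 602.5 ; Alice | 314.5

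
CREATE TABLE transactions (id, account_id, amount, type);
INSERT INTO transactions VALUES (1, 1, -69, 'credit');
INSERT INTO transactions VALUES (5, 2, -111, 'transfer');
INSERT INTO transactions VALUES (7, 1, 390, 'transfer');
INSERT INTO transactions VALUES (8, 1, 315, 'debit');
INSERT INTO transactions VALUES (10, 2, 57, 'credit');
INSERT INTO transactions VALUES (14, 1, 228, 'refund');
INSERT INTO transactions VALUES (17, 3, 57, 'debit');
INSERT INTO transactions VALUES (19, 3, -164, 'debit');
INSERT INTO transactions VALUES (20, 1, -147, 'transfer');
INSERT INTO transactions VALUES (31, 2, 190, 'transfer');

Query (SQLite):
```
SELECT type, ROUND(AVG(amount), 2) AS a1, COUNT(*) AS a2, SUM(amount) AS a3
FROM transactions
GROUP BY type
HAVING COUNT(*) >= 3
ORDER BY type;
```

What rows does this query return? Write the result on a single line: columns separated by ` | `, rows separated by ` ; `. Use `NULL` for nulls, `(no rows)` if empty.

Group transactions by type.
Per group compute: ROUND(AVG(amount), 2), COUNT(*), SUM(amount).
HAVING: drop groups with fewer than 3 rows.
  credit: ids {1, 10} → ROUND(AVG(amount), 2)=-6, COUNT(*)=2, SUM(amount)=-12
  debit: ids {8, 17, 19} → ROUND(AVG(amount), 2)=69.33, COUNT(*)=3, SUM(amount)=208
  refund: ids {14} → ROUND(AVG(amount), 2)=228, COUNT(*)=1, SUM(amount)=228
  transfer: ids {5, 7, 20, 31} → ROUND(AVG(amount), 2)=80.5, COUNT(*)=4, SUM(amount)=322

debit | 69.33 | 3 | 208 ; transfer | 80.5 | 4 | 322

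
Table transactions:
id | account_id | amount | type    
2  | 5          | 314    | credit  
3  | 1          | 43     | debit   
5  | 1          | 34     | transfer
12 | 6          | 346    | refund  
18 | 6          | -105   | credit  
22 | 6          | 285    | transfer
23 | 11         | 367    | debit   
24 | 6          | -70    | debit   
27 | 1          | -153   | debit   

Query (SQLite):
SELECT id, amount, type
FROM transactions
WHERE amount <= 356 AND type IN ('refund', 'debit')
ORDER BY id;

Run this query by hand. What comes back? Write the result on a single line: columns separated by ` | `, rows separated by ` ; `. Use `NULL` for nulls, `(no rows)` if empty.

amount <= 356: ids {2, 3, 5, 12, 18, 22, 24, 27}
type IN ('refund', 'debit'): ids {3, 12, 23, 24, 27}
Combine with AND.

3 | 43 | debit ; 12 | 346 | refund ; 24 | -70 | debit ; 27 | -153 | debit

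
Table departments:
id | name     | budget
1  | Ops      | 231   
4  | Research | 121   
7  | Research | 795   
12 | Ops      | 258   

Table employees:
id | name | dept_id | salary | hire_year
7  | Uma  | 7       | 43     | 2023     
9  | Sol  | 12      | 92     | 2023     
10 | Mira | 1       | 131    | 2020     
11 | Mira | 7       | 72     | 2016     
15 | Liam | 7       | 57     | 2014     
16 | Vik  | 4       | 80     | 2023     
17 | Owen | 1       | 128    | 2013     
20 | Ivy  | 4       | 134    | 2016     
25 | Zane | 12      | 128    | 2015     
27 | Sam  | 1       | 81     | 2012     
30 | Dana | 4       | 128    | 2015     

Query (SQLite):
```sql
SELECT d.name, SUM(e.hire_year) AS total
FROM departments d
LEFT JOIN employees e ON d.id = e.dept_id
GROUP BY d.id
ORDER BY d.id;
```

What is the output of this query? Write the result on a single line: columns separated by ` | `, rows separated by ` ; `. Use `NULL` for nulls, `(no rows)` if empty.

Ops | 6045 ; Research | 6054 ; Research | 6053 ; Ops | 4038

LEFT JOIN keeps every departments row; unmatched ones get NULL for employees columns.
Group by departments.id and compute SUM(e.hire_year). SUM over an all-NULL group is NULL.
  1: ids {10, 17, 27} → SUM(e.hire_year)=6045
  4: ids {16, 20, 30} → SUM(e.hire_year)=6054
  7: ids {7, 11, 15} → SUM(e.hire_year)=6053
  12: ids {9, 25} → SUM(e.hire_year)=4038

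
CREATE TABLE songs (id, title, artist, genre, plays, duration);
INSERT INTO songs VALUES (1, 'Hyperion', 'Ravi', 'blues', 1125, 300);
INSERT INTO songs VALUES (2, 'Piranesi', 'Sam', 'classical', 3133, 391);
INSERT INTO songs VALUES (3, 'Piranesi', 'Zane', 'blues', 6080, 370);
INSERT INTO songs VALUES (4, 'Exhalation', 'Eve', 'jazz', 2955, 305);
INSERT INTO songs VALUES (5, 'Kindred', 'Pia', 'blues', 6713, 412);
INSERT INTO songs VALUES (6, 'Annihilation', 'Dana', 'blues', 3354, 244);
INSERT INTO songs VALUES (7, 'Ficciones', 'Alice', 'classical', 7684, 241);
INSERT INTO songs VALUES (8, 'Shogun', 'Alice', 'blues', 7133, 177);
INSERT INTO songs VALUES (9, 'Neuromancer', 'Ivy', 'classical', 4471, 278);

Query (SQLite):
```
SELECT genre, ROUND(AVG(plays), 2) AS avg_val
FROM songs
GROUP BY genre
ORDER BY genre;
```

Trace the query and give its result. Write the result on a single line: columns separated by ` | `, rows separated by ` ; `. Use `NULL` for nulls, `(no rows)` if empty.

blues | 4881 ; classical | 5096 ; jazz | 2955

Partition songs by genre; compute ROUND(AVG(plays), 2) within each group.
  blues: ids {1, 3, 5, 6, 8} → ROUND(AVG(plays), 2)=4881
  classical: ids {2, 7, 9} → ROUND(AVG(plays), 2)=5096
  jazz: ids {4} → ROUND(AVG(plays), 2)=2955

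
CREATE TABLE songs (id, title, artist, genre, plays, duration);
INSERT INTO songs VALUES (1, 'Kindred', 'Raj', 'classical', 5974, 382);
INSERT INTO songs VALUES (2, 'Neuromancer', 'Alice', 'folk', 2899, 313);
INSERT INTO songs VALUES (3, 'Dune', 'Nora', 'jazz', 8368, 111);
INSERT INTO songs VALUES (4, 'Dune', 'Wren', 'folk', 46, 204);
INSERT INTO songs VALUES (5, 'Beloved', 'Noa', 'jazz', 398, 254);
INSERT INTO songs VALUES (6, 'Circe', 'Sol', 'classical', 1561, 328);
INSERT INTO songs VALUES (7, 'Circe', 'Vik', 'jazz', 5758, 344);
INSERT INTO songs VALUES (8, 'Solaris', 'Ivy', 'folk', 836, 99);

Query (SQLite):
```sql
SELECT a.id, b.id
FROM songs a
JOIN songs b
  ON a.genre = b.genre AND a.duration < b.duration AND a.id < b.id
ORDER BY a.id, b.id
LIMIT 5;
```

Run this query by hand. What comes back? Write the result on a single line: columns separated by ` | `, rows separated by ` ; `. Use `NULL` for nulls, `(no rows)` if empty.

3 | 5 ; 3 | 7 ; 5 | 7

Pairs (a,b) with same genre, a.duration < b.duration, a.id < b.id.
genre groups: classical:{1,6} folk:{2,4,8} jazz:{3,5,7}
Ordered by (a.id, b.id); first 5.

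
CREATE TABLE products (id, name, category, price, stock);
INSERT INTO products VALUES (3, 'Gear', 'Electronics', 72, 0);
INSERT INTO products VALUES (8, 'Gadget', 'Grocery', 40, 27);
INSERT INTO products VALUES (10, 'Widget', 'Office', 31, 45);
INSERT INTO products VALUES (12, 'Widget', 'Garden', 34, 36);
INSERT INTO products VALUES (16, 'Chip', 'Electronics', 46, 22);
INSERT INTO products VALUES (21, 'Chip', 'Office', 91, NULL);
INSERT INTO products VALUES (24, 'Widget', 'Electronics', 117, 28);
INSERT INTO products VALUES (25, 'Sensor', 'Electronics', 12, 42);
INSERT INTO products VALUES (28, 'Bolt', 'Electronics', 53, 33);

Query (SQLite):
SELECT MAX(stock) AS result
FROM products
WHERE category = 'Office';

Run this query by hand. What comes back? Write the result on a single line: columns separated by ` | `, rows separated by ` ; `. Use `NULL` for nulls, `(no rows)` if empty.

Rows where category='Office' → stock values: [45, NULL].
MAX of non-NULL values = 45.

45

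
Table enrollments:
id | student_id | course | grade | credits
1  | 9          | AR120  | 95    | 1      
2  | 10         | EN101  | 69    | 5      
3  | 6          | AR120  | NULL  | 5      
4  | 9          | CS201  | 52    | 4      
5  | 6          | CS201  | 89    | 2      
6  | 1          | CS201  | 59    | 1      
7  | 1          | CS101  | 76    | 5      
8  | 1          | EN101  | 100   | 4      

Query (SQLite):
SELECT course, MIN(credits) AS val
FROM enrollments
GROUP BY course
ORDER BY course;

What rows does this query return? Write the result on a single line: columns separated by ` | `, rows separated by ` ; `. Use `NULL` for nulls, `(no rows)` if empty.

Partition enrollments by course; compute MIN(credits) within each group.
  AR120: ids {1, 3} → MIN(credits)=1
  CS101: ids {7} → MIN(credits)=5
  CS201: ids {4, 5, 6} → MIN(credits)=1
  EN101: ids {2, 8} → MIN(credits)=4

AR120 | 1 ; CS101 | 5 ; CS201 | 1 ; EN101 | 4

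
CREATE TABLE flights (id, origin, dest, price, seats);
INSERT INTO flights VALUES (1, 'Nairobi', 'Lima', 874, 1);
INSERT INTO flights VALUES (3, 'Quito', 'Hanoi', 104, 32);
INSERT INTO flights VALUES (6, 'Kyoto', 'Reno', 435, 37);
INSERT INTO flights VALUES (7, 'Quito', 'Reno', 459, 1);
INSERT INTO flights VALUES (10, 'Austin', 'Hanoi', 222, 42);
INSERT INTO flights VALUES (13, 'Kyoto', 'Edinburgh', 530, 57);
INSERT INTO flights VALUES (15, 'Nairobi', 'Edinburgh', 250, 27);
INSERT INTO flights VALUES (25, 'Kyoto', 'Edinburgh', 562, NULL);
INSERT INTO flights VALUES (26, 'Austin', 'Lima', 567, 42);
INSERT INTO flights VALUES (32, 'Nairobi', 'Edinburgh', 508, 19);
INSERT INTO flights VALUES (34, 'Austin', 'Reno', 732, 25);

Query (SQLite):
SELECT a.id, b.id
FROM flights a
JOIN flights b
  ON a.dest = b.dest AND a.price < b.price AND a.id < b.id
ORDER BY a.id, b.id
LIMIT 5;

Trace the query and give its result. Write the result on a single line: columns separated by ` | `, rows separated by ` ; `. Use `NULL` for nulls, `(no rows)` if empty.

Pairs (a,b) with same dest, a.price < b.price, a.id < b.id.
dest groups: Edinburgh:{13,15,25,32} Hanoi:{3,10} Lima:{1,26} Reno:{6,7,34}
Ordered by (a.id, b.id); first 5.

3 | 10 ; 6 | 7 ; 6 | 34 ; 7 | 34 ; 13 | 25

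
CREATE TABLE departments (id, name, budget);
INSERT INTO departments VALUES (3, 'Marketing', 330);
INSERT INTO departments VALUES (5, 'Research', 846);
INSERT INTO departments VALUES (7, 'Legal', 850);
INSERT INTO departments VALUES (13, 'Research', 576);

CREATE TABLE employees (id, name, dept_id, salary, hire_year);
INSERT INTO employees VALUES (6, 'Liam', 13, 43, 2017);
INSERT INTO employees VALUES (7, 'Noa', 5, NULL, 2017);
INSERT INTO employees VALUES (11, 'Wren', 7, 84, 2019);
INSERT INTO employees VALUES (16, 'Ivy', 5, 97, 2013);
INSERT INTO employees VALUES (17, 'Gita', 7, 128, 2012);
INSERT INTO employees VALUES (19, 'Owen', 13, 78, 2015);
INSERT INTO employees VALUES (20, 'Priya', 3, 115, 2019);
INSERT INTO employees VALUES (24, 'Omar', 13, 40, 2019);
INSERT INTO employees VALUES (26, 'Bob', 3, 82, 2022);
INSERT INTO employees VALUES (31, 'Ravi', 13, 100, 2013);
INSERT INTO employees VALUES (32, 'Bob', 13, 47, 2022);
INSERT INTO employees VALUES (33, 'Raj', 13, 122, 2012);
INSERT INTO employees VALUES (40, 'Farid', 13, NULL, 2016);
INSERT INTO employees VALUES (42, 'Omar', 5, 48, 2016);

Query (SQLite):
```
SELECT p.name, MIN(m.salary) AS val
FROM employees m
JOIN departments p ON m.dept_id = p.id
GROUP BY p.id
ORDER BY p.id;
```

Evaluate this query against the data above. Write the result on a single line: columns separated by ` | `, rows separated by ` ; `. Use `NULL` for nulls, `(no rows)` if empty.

Marketing | 82 ; Research | 48 ; Legal | 84 ; Research | 40

Join each employees row to its departments via dept_id.
Group joined rows by departments.id; compute MIN(m.salary) per group.
  3: ids {20, 26} → MIN(m.salary)=82
  5: ids {7, 16, 42} → MIN(m.salary)=48
  7: ids {11, 17} → MIN(m.salary)=84
  13: ids {6, 19, 24, 31, 32, 33, 40} → MIN(m.salary)=40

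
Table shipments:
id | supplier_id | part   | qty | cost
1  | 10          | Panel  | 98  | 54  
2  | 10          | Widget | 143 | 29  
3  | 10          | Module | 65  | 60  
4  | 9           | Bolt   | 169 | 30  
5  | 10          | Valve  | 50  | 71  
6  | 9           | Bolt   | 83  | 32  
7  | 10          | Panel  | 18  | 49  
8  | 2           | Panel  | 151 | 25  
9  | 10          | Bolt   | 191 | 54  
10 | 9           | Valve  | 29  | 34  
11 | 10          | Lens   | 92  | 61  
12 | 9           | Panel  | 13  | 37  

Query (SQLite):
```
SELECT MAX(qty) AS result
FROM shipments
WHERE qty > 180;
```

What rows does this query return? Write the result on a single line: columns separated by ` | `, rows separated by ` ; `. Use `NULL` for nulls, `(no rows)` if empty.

Rows where qty > 180 → qty values: [191].
MAX of non-NULL values = 191.

191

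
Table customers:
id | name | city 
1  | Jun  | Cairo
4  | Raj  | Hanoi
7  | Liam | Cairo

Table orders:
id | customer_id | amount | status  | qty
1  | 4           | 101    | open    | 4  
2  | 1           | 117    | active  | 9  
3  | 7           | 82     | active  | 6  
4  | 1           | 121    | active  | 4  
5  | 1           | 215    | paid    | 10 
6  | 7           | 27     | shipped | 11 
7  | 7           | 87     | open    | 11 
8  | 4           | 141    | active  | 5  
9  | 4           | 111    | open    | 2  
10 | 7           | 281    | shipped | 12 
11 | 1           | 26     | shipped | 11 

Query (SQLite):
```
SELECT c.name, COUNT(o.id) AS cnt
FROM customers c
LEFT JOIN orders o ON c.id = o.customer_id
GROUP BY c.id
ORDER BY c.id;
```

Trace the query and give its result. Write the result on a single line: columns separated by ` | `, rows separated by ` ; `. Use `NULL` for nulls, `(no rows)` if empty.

Jun | 4 ; Raj | 3 ; Liam | 4

LEFT JOIN keeps every customers row; unmatched ones get NULL for orders columns.
Group by customers.id and compute COUNT(o.id). COUNT(col) of an all-NULL group is 0.
  1: ids {2, 4, 5, 11} → COUNT(o.id)=4
  4: ids {1, 8, 9} → COUNT(o.id)=3
  7: ids {3, 6, 7, 10} → COUNT(o.id)=4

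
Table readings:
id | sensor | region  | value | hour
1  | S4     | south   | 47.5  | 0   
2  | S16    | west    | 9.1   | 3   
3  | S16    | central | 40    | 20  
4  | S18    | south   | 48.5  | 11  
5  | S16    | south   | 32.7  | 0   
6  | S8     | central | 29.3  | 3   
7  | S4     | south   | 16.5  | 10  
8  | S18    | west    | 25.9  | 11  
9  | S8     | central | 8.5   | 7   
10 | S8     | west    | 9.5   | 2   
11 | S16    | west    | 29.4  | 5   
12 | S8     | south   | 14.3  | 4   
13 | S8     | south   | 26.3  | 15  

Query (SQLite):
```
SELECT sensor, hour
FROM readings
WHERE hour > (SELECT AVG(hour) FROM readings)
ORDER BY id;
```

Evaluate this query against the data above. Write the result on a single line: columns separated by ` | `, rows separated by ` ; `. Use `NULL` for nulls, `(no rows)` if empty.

Scalar subquery: AVG(hour) over all readings rows = 7.0.
Keep rows where hour > that value.

S16 | 20 ; S18 | 11 ; S4 | 10 ; S18 | 11 ; S8 | 15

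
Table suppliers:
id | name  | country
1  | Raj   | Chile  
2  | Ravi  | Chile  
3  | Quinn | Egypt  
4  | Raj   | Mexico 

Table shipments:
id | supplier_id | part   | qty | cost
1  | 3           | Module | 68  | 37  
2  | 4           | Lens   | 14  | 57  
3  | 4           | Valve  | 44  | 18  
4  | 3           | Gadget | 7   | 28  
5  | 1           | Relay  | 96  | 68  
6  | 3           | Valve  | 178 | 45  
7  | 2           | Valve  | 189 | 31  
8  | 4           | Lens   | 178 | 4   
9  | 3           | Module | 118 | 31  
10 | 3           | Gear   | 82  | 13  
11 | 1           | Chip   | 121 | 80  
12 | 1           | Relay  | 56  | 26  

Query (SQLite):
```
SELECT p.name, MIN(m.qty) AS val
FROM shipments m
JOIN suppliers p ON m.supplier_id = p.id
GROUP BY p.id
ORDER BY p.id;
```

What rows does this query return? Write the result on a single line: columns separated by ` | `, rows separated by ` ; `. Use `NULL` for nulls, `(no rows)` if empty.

Join each shipments row to its suppliers via supplier_id.
Group joined rows by suppliers.id; compute MIN(m.qty) per group.
  1: ids {5, 11, 12} → MIN(m.qty)=56
  2: ids {7} → MIN(m.qty)=189
  3: ids {1, 4, 6, 9, 10} → MIN(m.qty)=7
  4: ids {2, 3, 8} → MIN(m.qty)=14

Raj | 56 ; Ravi | 189 ; Quinn | 7 ; Raj | 14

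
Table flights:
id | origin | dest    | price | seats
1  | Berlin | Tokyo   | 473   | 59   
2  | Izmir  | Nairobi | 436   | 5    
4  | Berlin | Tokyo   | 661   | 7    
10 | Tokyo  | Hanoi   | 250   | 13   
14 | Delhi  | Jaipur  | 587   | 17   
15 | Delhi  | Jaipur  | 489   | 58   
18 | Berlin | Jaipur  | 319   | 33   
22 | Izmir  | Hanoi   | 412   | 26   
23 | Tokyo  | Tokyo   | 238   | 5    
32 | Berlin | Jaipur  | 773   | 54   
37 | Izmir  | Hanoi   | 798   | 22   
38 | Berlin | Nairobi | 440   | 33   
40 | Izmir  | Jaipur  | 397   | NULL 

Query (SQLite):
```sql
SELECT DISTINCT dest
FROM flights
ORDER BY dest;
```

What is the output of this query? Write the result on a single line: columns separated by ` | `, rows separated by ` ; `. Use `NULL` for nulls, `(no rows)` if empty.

Hanoi ; Jaipur ; Nairobi ; Tokyo

Collect distinct dest values from flights.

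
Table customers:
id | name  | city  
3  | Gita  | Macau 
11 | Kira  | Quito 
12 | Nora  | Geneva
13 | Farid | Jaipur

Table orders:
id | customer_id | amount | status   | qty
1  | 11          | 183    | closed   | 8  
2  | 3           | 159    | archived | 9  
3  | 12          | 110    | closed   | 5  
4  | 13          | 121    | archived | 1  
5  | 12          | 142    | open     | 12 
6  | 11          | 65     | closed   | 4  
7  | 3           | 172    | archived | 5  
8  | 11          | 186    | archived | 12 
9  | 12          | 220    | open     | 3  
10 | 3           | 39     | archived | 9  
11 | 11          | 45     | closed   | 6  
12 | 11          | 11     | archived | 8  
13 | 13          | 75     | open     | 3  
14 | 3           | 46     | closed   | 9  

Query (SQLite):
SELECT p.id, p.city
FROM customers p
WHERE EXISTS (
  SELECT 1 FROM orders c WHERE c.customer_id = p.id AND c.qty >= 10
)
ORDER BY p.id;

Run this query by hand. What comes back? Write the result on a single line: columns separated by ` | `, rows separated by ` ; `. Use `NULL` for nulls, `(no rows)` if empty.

For each customers row, check whether any orders with matching customer_id has qty >= 10.
Keep rows where that is true.

11 | Quito ; 12 | Geneva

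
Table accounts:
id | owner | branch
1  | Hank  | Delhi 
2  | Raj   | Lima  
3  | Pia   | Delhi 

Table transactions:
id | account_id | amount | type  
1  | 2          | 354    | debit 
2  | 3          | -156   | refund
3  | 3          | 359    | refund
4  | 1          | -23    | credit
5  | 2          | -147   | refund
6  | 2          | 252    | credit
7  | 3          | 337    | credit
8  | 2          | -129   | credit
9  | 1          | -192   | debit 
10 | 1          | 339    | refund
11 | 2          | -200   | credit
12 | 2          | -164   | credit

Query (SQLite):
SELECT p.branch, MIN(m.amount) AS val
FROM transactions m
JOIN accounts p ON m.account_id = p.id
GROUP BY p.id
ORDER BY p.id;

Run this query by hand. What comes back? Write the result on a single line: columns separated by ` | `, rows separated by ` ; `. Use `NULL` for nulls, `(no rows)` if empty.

Delhi | -192 ; Lima | -200 ; Delhi | -156

Join each transactions row to its accounts via account_id.
Group joined rows by accounts.id; compute MIN(m.amount) per group.
  1: ids {4, 9, 10} → MIN(m.amount)=-192
  2: ids {1, 5, 6, 8, 11, 12} → MIN(m.amount)=-200
  3: ids {2, 3, 7} → MIN(m.amount)=-156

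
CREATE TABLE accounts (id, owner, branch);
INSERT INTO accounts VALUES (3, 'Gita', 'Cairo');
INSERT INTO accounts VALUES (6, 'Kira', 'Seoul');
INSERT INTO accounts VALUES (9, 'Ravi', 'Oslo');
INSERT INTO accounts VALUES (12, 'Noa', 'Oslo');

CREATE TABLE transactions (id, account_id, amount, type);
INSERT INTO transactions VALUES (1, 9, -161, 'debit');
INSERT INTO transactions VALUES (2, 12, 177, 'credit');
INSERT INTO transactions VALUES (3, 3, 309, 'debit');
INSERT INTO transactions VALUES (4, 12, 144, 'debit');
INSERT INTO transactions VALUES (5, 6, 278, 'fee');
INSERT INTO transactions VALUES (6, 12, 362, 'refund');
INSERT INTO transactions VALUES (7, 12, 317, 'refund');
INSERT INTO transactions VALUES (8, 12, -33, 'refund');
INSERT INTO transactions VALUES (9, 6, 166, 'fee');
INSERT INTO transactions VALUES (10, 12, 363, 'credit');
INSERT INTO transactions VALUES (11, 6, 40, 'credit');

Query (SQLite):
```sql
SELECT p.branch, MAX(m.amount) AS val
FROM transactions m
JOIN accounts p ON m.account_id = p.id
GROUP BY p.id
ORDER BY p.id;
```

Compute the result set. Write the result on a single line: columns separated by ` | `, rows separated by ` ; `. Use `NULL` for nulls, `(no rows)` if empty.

Cairo | 309 ; Seoul | 278 ; Oslo | -161 ; Oslo | 363

Join each transactions row to its accounts via account_id.
Group joined rows by accounts.id; compute MAX(m.amount) per group.
  3: ids {3} → MAX(m.amount)=309
  6: ids {5, 9, 11} → MAX(m.amount)=278
  9: ids {1} → MAX(m.amount)=-161
  12: ids {2, 4, 6, 7, 8, 10} → MAX(m.amount)=363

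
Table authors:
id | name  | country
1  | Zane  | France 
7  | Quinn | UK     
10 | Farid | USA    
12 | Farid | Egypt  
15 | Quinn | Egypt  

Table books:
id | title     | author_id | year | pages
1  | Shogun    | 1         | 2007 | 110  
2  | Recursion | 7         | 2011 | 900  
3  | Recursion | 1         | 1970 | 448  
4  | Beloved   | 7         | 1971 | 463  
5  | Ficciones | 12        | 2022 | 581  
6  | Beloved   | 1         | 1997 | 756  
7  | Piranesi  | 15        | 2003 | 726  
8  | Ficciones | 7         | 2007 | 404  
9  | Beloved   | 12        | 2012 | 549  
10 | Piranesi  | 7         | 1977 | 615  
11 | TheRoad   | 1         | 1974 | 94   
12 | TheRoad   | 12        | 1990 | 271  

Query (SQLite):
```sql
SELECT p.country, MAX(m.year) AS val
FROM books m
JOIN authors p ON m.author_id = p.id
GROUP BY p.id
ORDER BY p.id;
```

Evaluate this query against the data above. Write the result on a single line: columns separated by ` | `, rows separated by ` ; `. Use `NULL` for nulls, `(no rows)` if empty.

Join each books row to its authors via author_id.
Group joined rows by authors.id; compute MAX(m.year) per group.
  1: ids {1, 3, 6, 11} → MAX(m.year)=2007
  7: ids {2, 4, 8, 10} → MAX(m.year)=2011
  12: ids {5, 9, 12} → MAX(m.year)=2022
  15: ids {7} → MAX(m.year)=2003

France | 2007 ; UK | 2011 ; Egypt | 2022 ; Egypt | 2003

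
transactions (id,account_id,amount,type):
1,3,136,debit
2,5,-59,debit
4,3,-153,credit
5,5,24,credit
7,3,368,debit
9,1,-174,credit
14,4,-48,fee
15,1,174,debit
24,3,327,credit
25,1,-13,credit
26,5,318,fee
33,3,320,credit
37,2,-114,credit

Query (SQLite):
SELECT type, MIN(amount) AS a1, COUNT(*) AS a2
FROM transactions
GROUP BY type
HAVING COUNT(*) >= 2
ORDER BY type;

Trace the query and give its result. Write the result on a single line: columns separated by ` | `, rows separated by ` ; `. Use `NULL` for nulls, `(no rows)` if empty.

Group transactions by type.
Per group compute: MIN(amount), COUNT(*).
HAVING: drop groups with fewer than 2 rows.
  credit: ids {4, 5, 9, 24, 25, 33, 37} → MIN(amount)=-174, COUNT(*)=7
  debit: ids {1, 2, 7, 15} → MIN(amount)=-59, COUNT(*)=4
  fee: ids {14, 26} → MIN(amount)=-48, COUNT(*)=2

credit | -174 | 7 ; debit | -59 | 4 ; fee | -48 | 2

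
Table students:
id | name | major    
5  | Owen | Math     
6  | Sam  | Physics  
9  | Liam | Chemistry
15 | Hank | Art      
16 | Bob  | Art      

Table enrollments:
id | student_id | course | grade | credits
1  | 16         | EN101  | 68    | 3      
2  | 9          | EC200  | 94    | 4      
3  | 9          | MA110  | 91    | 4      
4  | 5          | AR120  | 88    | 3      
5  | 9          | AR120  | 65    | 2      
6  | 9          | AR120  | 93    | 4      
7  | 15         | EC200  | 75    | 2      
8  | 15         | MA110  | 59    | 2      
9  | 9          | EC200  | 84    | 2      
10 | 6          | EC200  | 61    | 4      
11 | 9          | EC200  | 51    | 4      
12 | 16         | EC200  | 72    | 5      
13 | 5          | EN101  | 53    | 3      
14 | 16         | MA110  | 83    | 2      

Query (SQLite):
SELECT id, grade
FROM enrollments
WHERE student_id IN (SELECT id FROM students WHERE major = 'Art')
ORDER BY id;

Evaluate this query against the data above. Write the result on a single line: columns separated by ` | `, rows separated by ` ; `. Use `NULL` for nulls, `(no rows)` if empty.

Inner query: students.id where major = 'Art'.
Outer: keep enrollments rows whose student_id is in that set.
Inner query → {15, 16}

1 | 68 ; 7 | 75 ; 8 | 59 ; 12 | 72 ; 14 | 83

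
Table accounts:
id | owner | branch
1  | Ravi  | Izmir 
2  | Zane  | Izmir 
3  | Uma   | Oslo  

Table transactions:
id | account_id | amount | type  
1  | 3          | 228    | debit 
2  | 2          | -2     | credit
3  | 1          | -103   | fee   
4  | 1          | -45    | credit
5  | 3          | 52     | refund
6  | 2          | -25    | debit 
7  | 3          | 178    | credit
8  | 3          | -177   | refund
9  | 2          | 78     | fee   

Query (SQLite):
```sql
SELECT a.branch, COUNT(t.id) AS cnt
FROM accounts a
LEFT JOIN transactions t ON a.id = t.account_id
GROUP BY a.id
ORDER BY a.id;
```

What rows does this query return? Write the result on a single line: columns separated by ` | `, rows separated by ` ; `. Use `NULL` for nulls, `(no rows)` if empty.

LEFT JOIN keeps every accounts row; unmatched ones get NULL for transactions columns.
Group by accounts.id and compute COUNT(t.id). COUNT(col) of an all-NULL group is 0.
  1: ids {3, 4} → COUNT(t.id)=2
  2: ids {2, 6, 9} → COUNT(t.id)=3
  3: ids {1, 5, 7, 8} → COUNT(t.id)=4

Izmir | 2 ; Izmir | 3 ; Oslo | 4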